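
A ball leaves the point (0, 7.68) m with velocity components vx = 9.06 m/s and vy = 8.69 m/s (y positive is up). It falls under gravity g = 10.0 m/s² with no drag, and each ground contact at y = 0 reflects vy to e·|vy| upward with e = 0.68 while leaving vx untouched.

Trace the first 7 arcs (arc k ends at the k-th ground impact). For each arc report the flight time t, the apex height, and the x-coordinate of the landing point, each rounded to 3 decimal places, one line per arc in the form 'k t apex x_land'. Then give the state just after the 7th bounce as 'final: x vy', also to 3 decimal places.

1 2.383 11.456 21.587
2 2.059 5.297 40.238
3 1.400 2.449 52.920
4 0.952 1.133 61.544
5 0.647 0.524 67.408
6 0.440 0.242 71.396
7 0.299 0.112 74.108
final: 74.108 1.018

Arc 1: start y=7.680, vy=8.690 → t=2.383, apex=11.456, x_land=21.587, impact vy=-15.137
  bounce: vy ← 0.68·15.137 = 10.293
Arc 2: start y=0.000, vy=10.293 → t=2.059, apex=5.297, x_land=40.238, impact vy=-10.293
  bounce: vy ← 0.68·10.293 = 6.999
Arc 3: start y=0.000, vy=6.999 → t=1.400, apex=2.449, x_land=52.920, impact vy=-6.999
  bounce: vy ← 0.68·6.999 = 4.759
Arc 4: start y=0.000, vy=4.759 → t=0.952, apex=1.133, x_land=61.544, impact vy=-4.759
  bounce: vy ← 0.68·4.759 = 3.236
Arc 5: start y=0.000, vy=3.236 → t=0.647, apex=0.524, x_land=67.408, impact vy=-3.236
  bounce: vy ← 0.68·3.236 = 2.201
Arc 6: start y=0.000, vy=2.201 → t=0.440, apex=0.242, x_land=71.396, impact vy=-2.201
  bounce: vy ← 0.68·2.201 = 1.497
Arc 7: start y=0.000, vy=1.497 → t=0.299, apex=0.112, x_land=74.108, impact vy=-1.497
  bounce: vy ← 0.68·1.497 = 1.018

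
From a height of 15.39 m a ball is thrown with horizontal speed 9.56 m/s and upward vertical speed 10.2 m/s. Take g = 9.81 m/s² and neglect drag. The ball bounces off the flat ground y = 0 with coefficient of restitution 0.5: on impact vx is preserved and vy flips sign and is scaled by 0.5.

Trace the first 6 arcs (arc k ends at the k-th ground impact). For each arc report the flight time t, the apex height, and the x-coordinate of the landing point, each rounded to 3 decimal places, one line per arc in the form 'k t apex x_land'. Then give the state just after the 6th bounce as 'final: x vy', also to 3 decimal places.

Arc 1: start y=15.390, vy=10.200 → t=3.094, apex=20.693, x_land=29.576, impact vy=-20.149
  bounce: vy ← 0.5·20.149 = 10.075
Arc 2: start y=0.000, vy=10.075 → t=2.054, apex=5.173, x_land=49.212, impact vy=-10.075
  bounce: vy ← 0.5·10.075 = 5.037
Arc 3: start y=0.000, vy=5.037 → t=1.027, apex=1.293, x_land=59.029, impact vy=-5.037
  bounce: vy ← 0.5·5.037 = 2.519
Arc 4: start y=0.000, vy=2.519 → t=0.513, apex=0.323, x_land=63.938, impact vy=-2.519
  bounce: vy ← 0.5·2.519 = 1.259
Arc 5: start y=0.000, vy=1.259 → t=0.257, apex=0.081, x_land=66.393, impact vy=-1.259
  bounce: vy ← 0.5·1.259 = 0.630
Arc 6: start y=0.000, vy=0.630 → t=0.128, apex=0.020, x_land=67.620, impact vy=-0.630
  bounce: vy ← 0.5·0.630 = 0.315

1 3.094 20.693 29.576
2 2.054 5.173 49.212
3 1.027 1.293 59.029
4 0.513 0.323 63.938
5 0.257 0.081 66.393
6 0.128 0.020 67.620
final: 67.620 0.315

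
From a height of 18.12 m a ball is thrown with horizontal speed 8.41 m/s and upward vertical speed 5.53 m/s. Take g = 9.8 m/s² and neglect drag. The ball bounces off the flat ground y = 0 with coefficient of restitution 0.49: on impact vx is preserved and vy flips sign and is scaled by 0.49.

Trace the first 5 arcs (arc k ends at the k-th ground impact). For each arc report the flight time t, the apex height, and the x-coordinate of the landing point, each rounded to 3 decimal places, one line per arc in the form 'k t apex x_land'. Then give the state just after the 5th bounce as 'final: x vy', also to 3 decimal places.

Arc 1: start y=18.120, vy=5.530 → t=2.568, apex=19.680, x_land=21.600, impact vy=-19.640
  bounce: vy ← 0.49·19.640 = 9.624
Arc 2: start y=0.000, vy=9.624 → t=1.964, apex=4.725, x_land=38.117, impact vy=-9.624
  bounce: vy ← 0.49·9.624 = 4.716
Arc 3: start y=0.000, vy=4.716 → t=0.962, apex=1.135, x_land=46.211, impact vy=-4.716
  bounce: vy ← 0.49·4.716 = 2.311
Arc 4: start y=0.000, vy=2.311 → t=0.472, apex=0.272, x_land=50.177, impact vy=-2.311
  bounce: vy ← 0.49·2.311 = 1.132
Arc 5: start y=0.000, vy=1.132 → t=0.231, apex=0.065, x_land=52.120, impact vy=-1.132
  bounce: vy ← 0.49·1.132 = 0.555

1 2.568 19.680 21.600
2 1.964 4.725 38.117
3 0.962 1.135 46.211
4 0.472 0.272 50.177
5 0.231 0.065 52.120
final: 52.120 0.555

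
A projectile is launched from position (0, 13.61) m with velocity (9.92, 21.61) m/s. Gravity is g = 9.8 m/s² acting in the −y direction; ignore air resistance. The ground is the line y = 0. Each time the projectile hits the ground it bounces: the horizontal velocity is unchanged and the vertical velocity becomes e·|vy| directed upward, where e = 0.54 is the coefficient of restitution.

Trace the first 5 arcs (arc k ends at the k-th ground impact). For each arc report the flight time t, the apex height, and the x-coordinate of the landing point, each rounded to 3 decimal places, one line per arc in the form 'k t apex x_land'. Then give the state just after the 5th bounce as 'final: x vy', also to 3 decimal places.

Arc 1: start y=13.610, vy=21.610 → t=4.969, apex=37.436, x_land=49.294, impact vy=-27.088
  bounce: vy ← 0.54·27.088 = 14.627
Arc 2: start y=0.000, vy=14.627 → t=2.985, apex=10.916, x_land=78.907, impact vy=-14.627
  bounce: vy ← 0.54·14.627 = 7.899
Arc 3: start y=0.000, vy=7.899 → t=1.612, apex=3.183, x_land=94.898, impact vy=-7.899
  bounce: vy ← 0.54·7.899 = 4.265
Arc 4: start y=0.000, vy=4.265 → t=0.870, apex=0.928, x_land=103.533, impact vy=-4.265
  bounce: vy ← 0.54·4.265 = 2.303
Arc 5: start y=0.000, vy=2.303 → t=0.470, apex=0.271, x_land=108.196, impact vy=-2.303
  bounce: vy ← 0.54·2.303 = 1.244

1 4.969 37.436 49.294
2 2.985 10.916 78.907
3 1.612 3.183 94.898
4 0.870 0.928 103.533
5 0.470 0.271 108.196
final: 108.196 1.244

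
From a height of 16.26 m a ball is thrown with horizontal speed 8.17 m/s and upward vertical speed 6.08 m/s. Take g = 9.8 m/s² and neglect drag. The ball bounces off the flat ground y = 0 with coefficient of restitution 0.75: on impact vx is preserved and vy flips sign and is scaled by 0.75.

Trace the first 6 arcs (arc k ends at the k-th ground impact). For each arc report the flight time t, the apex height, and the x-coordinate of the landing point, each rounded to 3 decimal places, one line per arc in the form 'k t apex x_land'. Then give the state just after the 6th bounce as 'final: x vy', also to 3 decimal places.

Arc 1: start y=16.260, vy=6.080 → t=2.545, apex=18.146, x_land=20.791, impact vy=-18.859
  bounce: vy ← 0.75·18.859 = 14.144
Arc 2: start y=0.000, vy=14.144 → t=2.887, apex=10.207, x_land=44.374, impact vy=-14.144
  bounce: vy ← 0.75·14.144 = 10.608
Arc 3: start y=0.000, vy=10.608 → t=2.165, apex=5.742, x_land=62.062, impact vy=-10.608
  bounce: vy ← 0.75·10.608 = 7.956
Arc 4: start y=0.000, vy=7.956 → t=1.624, apex=3.230, x_land=75.328, impact vy=-7.956
  bounce: vy ← 0.75·7.956 = 5.967
Arc 5: start y=0.000, vy=5.967 → t=1.218, apex=1.817, x_land=85.277, impact vy=-5.967
  bounce: vy ← 0.75·5.967 = 4.475
Arc 6: start y=0.000, vy=4.475 → t=0.913, apex=1.022, x_land=92.739, impact vy=-4.475
  bounce: vy ← 0.75·4.475 = 3.356

1 2.545 18.146 20.791
2 2.887 10.207 44.374
3 2.165 5.742 62.062
4 1.624 3.230 75.328
5 1.218 1.817 85.277
6 0.913 1.022 92.739
final: 92.739 3.356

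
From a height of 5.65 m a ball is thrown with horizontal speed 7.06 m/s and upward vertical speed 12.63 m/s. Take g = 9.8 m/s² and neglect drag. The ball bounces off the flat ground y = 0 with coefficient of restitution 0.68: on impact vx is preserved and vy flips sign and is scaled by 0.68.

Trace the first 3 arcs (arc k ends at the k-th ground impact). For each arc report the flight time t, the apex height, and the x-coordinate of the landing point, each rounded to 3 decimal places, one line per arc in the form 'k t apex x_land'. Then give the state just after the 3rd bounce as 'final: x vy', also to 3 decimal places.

1 2.966 13.789 20.942
2 2.281 6.376 37.049
3 1.551 2.948 48.001
final: 48.001 5.169

Arc 1: start y=5.650, vy=12.630 → t=2.966, apex=13.789, x_land=20.942, impact vy=-16.439
  bounce: vy ← 0.68·16.439 = 11.179
Arc 2: start y=0.000, vy=11.179 → t=2.281, apex=6.376, x_land=37.049, impact vy=-11.179
  bounce: vy ← 0.68·11.179 = 7.602
Arc 3: start y=0.000, vy=7.602 → t=1.551, apex=2.948, x_land=48.001, impact vy=-7.602
  bounce: vy ← 0.68·7.602 = 5.169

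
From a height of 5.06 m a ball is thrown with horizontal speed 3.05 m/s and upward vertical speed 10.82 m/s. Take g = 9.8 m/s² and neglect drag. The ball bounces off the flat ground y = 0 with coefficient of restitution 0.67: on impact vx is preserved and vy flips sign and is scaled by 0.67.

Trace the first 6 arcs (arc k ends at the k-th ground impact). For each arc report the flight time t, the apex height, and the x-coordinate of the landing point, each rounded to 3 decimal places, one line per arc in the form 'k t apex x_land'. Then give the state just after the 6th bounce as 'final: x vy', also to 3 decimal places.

1 2.605 11.033 7.944
2 2.011 4.953 14.077
3 1.347 2.223 18.186
4 0.903 0.998 20.939
5 0.605 0.448 22.783
6 0.405 0.201 24.019
final: 24.019 1.330

Arc 1: start y=5.060, vy=10.820 → t=2.605, apex=11.033, x_land=7.944, impact vy=-14.705
  bounce: vy ← 0.67·14.705 = 9.853
Arc 2: start y=0.000, vy=9.853 → t=2.011, apex=4.953, x_land=14.077, impact vy=-9.853
  bounce: vy ← 0.67·9.853 = 6.601
Arc 3: start y=0.000, vy=6.601 → t=1.347, apex=2.223, x_land=18.186, impact vy=-6.601
  bounce: vy ← 0.67·6.601 = 4.423
Arc 4: start y=0.000, vy=4.423 → t=0.903, apex=0.998, x_land=20.939, impact vy=-4.423
  bounce: vy ← 0.67·4.423 = 2.963
Arc 5: start y=0.000, vy=2.963 → t=0.605, apex=0.448, x_land=22.783, impact vy=-2.963
  bounce: vy ← 0.67·2.963 = 1.985
Arc 6: start y=0.000, vy=1.985 → t=0.405, apex=0.201, x_land=24.019, impact vy=-1.985
  bounce: vy ← 0.67·1.985 = 1.330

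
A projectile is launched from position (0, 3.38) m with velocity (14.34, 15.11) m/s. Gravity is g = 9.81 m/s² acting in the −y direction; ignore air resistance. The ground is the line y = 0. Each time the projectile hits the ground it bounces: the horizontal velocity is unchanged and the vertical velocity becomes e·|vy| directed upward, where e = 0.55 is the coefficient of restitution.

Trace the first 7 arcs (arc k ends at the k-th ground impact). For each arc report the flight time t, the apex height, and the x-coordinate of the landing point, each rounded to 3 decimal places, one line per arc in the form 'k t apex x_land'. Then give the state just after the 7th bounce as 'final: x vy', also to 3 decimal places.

1 3.290 15.017 47.178
2 1.925 4.543 74.778
3 1.059 1.374 89.958
4 0.582 0.416 98.307
5 0.320 0.126 102.899
6 0.176 0.038 105.425
7 0.097 0.012 106.814
final: 106.814 0.261

Arc 1: start y=3.380, vy=15.110 → t=3.290, apex=15.017, x_land=47.178, impact vy=-17.165
  bounce: vy ← 0.55·17.165 = 9.441
Arc 2: start y=0.000, vy=9.441 → t=1.925, apex=4.543, x_land=74.778, impact vy=-9.441
  bounce: vy ← 0.55·9.441 = 5.192
Arc 3: start y=0.000, vy=5.192 → t=1.059, apex=1.374, x_land=89.958, impact vy=-5.192
  bounce: vy ← 0.55·5.192 = 2.856
Arc 4: start y=0.000, vy=2.856 → t=0.582, apex=0.416, x_land=98.307, impact vy=-2.856
  bounce: vy ← 0.55·2.856 = 1.571
Arc 5: start y=0.000, vy=1.571 → t=0.320, apex=0.126, x_land=102.899, impact vy=-1.571
  bounce: vy ← 0.55·1.571 = 0.864
Arc 6: start y=0.000, vy=0.864 → t=0.176, apex=0.038, x_land=105.425, impact vy=-0.864
  bounce: vy ← 0.55·0.864 = 0.475
Arc 7: start y=0.000, vy=0.475 → t=0.097, apex=0.012, x_land=106.814, impact vy=-0.475
  bounce: vy ← 0.55·0.475 = 0.261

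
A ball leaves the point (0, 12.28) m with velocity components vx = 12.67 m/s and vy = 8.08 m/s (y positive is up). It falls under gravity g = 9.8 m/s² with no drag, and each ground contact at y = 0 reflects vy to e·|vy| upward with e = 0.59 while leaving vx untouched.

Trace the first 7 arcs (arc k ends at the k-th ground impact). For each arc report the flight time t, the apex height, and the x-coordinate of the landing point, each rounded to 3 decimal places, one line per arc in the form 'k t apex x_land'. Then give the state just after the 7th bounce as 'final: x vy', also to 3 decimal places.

Arc 1: start y=12.280, vy=8.080 → t=2.609, apex=15.611, x_land=33.061, impact vy=-17.492
  bounce: vy ← 0.59·17.492 = 10.320
Arc 2: start y=0.000, vy=10.320 → t=2.106, apex=5.434, x_land=59.747, impact vy=-10.320
  bounce: vy ← 0.59·10.320 = 6.089
Arc 3: start y=0.000, vy=6.089 → t=1.243, apex=1.892, x_land=75.491, impact vy=-6.089
  bounce: vy ← 0.59·6.089 = 3.593
Arc 4: start y=0.000, vy=3.593 → t=0.733, apex=0.658, x_land=84.780, impact vy=-3.593
  bounce: vy ← 0.59·3.593 = 2.120
Arc 5: start y=0.000, vy=2.120 → t=0.433, apex=0.229, x_land=90.261, impact vy=-2.120
  bounce: vy ← 0.59·2.120 = 1.251
Arc 6: start y=0.000, vy=1.251 → t=0.255, apex=0.080, x_land=93.494, impact vy=-1.251
  bounce: vy ← 0.59·1.251 = 0.738
Arc 7: start y=0.000, vy=0.738 → t=0.151, apex=0.028, x_land=95.402, impact vy=-0.738
  bounce: vy ← 0.59·0.738 = 0.435

1 2.609 15.611 33.061
2 2.106 5.434 59.747
3 1.243 1.892 75.491
4 0.733 0.658 84.780
5 0.433 0.229 90.261
6 0.255 0.080 93.494
7 0.151 0.028 95.402
final: 95.402 0.435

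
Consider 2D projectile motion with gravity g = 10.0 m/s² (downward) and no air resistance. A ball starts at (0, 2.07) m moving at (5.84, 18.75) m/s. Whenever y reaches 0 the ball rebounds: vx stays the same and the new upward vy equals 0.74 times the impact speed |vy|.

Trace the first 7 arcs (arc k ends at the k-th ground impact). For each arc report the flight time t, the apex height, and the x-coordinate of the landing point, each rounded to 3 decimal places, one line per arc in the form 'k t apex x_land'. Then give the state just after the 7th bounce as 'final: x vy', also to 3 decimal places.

Arc 1: start y=2.070, vy=18.750 → t=3.857, apex=19.648, x_land=22.527, impact vy=-19.823
  bounce: vy ← 0.74·19.823 = 14.669
Arc 2: start y=0.000, vy=14.669 → t=2.934, apex=10.759, x_land=39.660, impact vy=-14.669
  bounce: vy ← 0.74·14.669 = 10.855
Arc 3: start y=0.000, vy=10.855 → t=2.171, apex=5.892, x_land=52.339, impact vy=-10.855
  bounce: vy ← 0.74·10.855 = 8.033
Arc 4: start y=0.000, vy=8.033 → t=1.607, apex=3.226, x_land=61.722, impact vy=-8.033
  bounce: vy ← 0.74·8.033 = 5.944
Arc 5: start y=0.000, vy=5.944 → t=1.189, apex=1.767, x_land=68.665, impact vy=-5.944
  bounce: vy ← 0.74·5.944 = 4.399
Arc 6: start y=0.000, vy=4.399 → t=0.880, apex=0.967, x_land=73.803, impact vy=-4.399
  bounce: vy ← 0.74·4.399 = 3.255
Arc 7: start y=0.000, vy=3.255 → t=0.651, apex=0.530, x_land=77.604, impact vy=-3.255
  bounce: vy ← 0.74·3.255 = 2.409

1 3.857 19.648 22.527
2 2.934 10.759 39.660
3 2.171 5.892 52.339
4 1.607 3.226 61.722
5 1.189 1.767 68.665
6 0.880 0.967 73.803
7 0.651 0.530 77.604
final: 77.604 2.409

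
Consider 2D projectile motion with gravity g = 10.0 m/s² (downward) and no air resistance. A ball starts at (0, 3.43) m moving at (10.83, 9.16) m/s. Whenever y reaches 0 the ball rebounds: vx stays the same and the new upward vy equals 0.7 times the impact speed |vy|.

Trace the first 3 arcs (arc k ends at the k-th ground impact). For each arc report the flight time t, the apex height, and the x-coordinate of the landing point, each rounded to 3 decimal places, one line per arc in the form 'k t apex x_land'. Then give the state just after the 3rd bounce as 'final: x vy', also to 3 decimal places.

Arc 1: start y=3.430, vy=9.160 → t=2.151, apex=7.625, x_land=23.295, impact vy=-12.349
  bounce: vy ← 0.7·12.349 = 8.645
Arc 2: start y=0.000, vy=8.645 → t=1.729, apex=3.736, x_land=42.019, impact vy=-8.645
  bounce: vy ← 0.7·8.645 = 6.051
Arc 3: start y=0.000, vy=6.051 → t=1.210, apex=1.831, x_land=55.125, impact vy=-6.051
  bounce: vy ← 0.7·6.051 = 4.236

1 2.151 7.625 23.295
2 1.729 3.736 42.019
3 1.210 1.831 55.125
final: 55.125 4.236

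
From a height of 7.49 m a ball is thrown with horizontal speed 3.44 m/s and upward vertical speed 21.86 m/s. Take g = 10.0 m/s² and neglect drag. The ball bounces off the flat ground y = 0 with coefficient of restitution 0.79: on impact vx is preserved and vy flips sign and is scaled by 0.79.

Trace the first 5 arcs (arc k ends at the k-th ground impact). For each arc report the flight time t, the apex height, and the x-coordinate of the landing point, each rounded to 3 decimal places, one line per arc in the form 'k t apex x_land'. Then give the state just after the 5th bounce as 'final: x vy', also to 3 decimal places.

Arc 1: start y=7.490, vy=21.860 → t=4.691, apex=31.383, x_land=16.138, impact vy=-25.053
  bounce: vy ← 0.79·25.053 = 19.792
Arc 2: start y=0.000, vy=19.792 → t=3.958, apex=19.586, x_land=29.755, impact vy=-19.792
  bounce: vy ← 0.79·19.792 = 15.636
Arc 3: start y=0.000, vy=15.636 → t=3.127, apex=12.224, x_land=40.512, impact vy=-15.636
  bounce: vy ← 0.79·15.636 = 12.352
Arc 4: start y=0.000, vy=12.352 → t=2.470, apex=7.629, x_land=49.011, impact vy=-12.352
  bounce: vy ← 0.79·12.352 = 9.758
Arc 5: start y=0.000, vy=9.758 → t=1.952, apex=4.761, x_land=55.724, impact vy=-9.758
  bounce: vy ← 0.79·9.758 = 7.709

1 4.691 31.383 16.138
2 3.958 19.586 29.755
3 3.127 12.224 40.512
4 2.470 7.629 49.011
5 1.952 4.761 55.724
final: 55.724 7.709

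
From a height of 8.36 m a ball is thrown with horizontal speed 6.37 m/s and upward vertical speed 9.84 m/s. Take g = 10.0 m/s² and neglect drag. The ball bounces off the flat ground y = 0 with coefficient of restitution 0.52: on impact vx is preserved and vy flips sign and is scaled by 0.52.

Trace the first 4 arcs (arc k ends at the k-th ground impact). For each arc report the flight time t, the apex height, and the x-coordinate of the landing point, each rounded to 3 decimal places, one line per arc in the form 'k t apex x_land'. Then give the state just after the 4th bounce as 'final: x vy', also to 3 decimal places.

1 2.609 13.201 16.619
2 1.690 3.570 27.383
3 0.879 0.965 32.981
4 0.457 0.261 35.891
final: 35.891 1.188

Arc 1: start y=8.360, vy=9.840 → t=2.609, apex=13.201, x_land=16.619, impact vy=-16.249
  bounce: vy ← 0.52·16.249 = 8.449
Arc 2: start y=0.000, vy=8.449 → t=1.690, apex=3.570, x_land=27.383, impact vy=-8.449
  bounce: vy ← 0.52·8.449 = 4.394
Arc 3: start y=0.000, vy=4.394 → t=0.879, apex=0.965, x_land=32.981, impact vy=-4.394
  bounce: vy ← 0.52·4.394 = 2.285
Arc 4: start y=0.000, vy=2.285 → t=0.457, apex=0.261, x_land=35.891, impact vy=-2.285
  bounce: vy ← 0.52·2.285 = 1.188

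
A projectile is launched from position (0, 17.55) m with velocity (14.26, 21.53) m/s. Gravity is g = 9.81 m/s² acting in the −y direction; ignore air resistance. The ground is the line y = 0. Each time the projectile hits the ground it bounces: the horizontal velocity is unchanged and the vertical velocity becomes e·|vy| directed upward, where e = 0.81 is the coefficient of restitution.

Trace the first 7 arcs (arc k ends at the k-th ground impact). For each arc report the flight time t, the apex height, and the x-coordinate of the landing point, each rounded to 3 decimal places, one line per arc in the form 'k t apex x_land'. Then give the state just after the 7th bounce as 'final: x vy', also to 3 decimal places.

Arc 1: start y=17.550, vy=21.530 → t=5.092, apex=41.176, x_land=72.613, impact vy=-28.423
  bounce: vy ← 0.81·28.423 = 23.023
Arc 2: start y=0.000, vy=23.023 → t=4.694, apex=27.016, x_land=139.545, impact vy=-23.023
  bounce: vy ← 0.81·23.023 = 18.648
Arc 3: start y=0.000, vy=18.648 → t=3.802, apex=17.725, x_land=193.760, impact vy=-18.648
  bounce: vy ← 0.81·18.648 = 15.105
Arc 4: start y=0.000, vy=15.105 → t=3.080, apex=11.629, x_land=237.675, impact vy=-15.105
  bounce: vy ← 0.81·15.105 = 12.235
Arc 5: start y=0.000, vy=12.235 → t=2.494, apex=7.630, x_land=273.246, impact vy=-12.235
  bounce: vy ← 0.81·12.235 = 9.911
Arc 6: start y=0.000, vy=9.911 → t=2.020, apex=5.006, x_land=302.058, impact vy=-9.911
  bounce: vy ← 0.81·9.911 = 8.028
Arc 7: start y=0.000, vy=8.028 → t=1.637, apex=3.284, x_land=325.396, impact vy=-8.028
  bounce: vy ← 0.81·8.028 = 6.502

1 5.092 41.176 72.613
2 4.694 27.016 139.545
3 3.802 17.725 193.760
4 3.080 11.629 237.675
5 2.494 7.630 273.246
6 2.020 5.006 302.058
7 1.637 3.284 325.396
final: 325.396 6.502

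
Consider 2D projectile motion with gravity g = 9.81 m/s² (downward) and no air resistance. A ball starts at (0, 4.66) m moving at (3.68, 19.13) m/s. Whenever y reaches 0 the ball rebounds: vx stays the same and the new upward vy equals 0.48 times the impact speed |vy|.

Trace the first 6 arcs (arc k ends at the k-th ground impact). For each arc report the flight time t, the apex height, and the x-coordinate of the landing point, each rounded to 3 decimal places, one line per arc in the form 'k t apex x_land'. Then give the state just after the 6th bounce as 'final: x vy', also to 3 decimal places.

Arc 1: start y=4.660, vy=19.130 → t=4.130, apex=23.312, x_land=15.199, impact vy=-21.387
  bounce: vy ← 0.48·21.387 = 10.266
Arc 2: start y=0.000, vy=10.266 → t=2.093, apex=5.371, x_land=22.901, impact vy=-10.266
  bounce: vy ← 0.48·10.266 = 4.927
Arc 3: start y=0.000, vy=4.927 → t=1.005, apex=1.238, x_land=26.598, impact vy=-4.927
  bounce: vy ← 0.48·4.927 = 2.365
Arc 4: start y=0.000, vy=2.365 → t=0.482, apex=0.285, x_land=28.372, impact vy=-2.365
  bounce: vy ← 0.48·2.365 = 1.135
Arc 5: start y=0.000, vy=1.135 → t=0.231, apex=0.066, x_land=29.224, impact vy=-1.135
  bounce: vy ← 0.48·1.135 = 0.545
Arc 6: start y=0.000, vy=0.545 → t=0.111, apex=0.015, x_land=29.633, impact vy=-0.545
  bounce: vy ← 0.48·0.545 = 0.262

1 4.130 23.312 15.199
2 2.093 5.371 22.901
3 1.005 1.238 26.598
4 0.482 0.285 28.372
5 0.231 0.066 29.224
6 0.111 0.015 29.633
final: 29.633 0.262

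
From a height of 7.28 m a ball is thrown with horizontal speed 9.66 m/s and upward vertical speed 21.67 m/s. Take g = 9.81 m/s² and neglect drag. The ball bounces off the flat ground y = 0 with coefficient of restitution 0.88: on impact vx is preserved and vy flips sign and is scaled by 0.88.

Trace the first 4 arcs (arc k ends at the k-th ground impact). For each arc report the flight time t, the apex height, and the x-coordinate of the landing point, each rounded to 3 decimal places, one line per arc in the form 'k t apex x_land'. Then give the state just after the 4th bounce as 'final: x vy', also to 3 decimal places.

Arc 1: start y=7.280, vy=21.670 → t=4.732, apex=31.214, x_land=45.707, impact vy=-24.747
  bounce: vy ← 0.88·24.747 = 21.778
Arc 2: start y=0.000, vy=21.778 → t=4.440, apex=24.172, x_land=88.596, impact vy=-21.778
  bounce: vy ← 0.88·21.778 = 19.164
Arc 3: start y=0.000, vy=19.164 → t=3.907, apex=18.719, x_land=126.339, impact vy=-19.164
  bounce: vy ← 0.88·19.164 = 16.865
Arc 4: start y=0.000, vy=16.865 → t=3.438, apex=14.496, x_land=159.552, impact vy=-16.865
  bounce: vy ← 0.88·16.865 = 14.841

1 4.732 31.214 45.707
2 4.440 24.172 88.596
3 3.907 18.719 126.339
4 3.438 14.496 159.552
final: 159.552 14.841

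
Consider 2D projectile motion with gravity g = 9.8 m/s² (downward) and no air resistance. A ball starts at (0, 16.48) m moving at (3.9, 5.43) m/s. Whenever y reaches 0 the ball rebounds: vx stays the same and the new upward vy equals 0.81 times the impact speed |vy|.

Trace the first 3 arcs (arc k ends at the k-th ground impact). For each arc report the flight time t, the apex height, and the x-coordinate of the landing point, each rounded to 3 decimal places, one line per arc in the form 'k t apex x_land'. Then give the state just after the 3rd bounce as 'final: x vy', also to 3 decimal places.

1 2.470 17.984 9.633
2 3.104 11.800 21.737
3 2.514 7.742 31.541
final: 31.541 9.978

Arc 1: start y=16.480, vy=5.430 → t=2.470, apex=17.984, x_land=9.633, impact vy=-18.775
  bounce: vy ← 0.81·18.775 = 15.208
Arc 2: start y=0.000, vy=15.208 → t=3.104, apex=11.800, x_land=21.737, impact vy=-15.208
  bounce: vy ← 0.81·15.208 = 12.318
Arc 3: start y=0.000, vy=12.318 → t=2.514, apex=7.742, x_land=31.541, impact vy=-12.318
  bounce: vy ← 0.81·12.318 = 9.978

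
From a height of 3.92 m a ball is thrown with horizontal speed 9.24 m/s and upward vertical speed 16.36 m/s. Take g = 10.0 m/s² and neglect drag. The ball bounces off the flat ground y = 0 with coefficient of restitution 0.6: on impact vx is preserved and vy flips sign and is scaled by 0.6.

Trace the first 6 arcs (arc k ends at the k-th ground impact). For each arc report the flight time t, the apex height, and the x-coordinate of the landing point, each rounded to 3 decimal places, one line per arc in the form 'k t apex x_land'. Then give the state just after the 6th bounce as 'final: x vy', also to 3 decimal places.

1 3.496 17.302 32.305
2 2.232 6.229 52.932
3 1.339 2.242 65.307
4 0.804 0.807 72.733
5 0.482 0.291 77.188
6 0.289 0.105 79.861
final: 79.861 0.868

Arc 1: start y=3.920, vy=16.360 → t=3.496, apex=17.302, x_land=32.305, impact vy=-18.602
  bounce: vy ← 0.6·18.602 = 11.161
Arc 2: start y=0.000, vy=11.161 → t=2.232, apex=6.229, x_land=52.932, impact vy=-11.161
  bounce: vy ← 0.6·11.161 = 6.697
Arc 3: start y=0.000, vy=6.697 → t=1.339, apex=2.242, x_land=65.307, impact vy=-6.697
  bounce: vy ← 0.6·6.697 = 4.018
Arc 4: start y=0.000, vy=4.018 → t=0.804, apex=0.807, x_land=72.733, impact vy=-4.018
  bounce: vy ← 0.6·4.018 = 2.411
Arc 5: start y=0.000, vy=2.411 → t=0.482, apex=0.291, x_land=77.188, impact vy=-2.411
  bounce: vy ← 0.6·2.411 = 1.447
Arc 6: start y=0.000, vy=1.447 → t=0.289, apex=0.105, x_land=79.861, impact vy=-1.447
  bounce: vy ← 0.6·1.447 = 0.868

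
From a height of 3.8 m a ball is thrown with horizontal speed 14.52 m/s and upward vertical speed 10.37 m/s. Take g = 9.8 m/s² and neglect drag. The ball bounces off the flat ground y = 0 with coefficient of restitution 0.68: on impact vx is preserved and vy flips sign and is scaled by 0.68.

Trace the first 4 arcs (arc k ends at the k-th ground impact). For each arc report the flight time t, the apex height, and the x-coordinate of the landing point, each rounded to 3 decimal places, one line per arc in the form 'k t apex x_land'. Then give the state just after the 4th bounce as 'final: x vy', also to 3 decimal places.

1 2.435 9.287 35.354
2 1.872 4.294 62.539
3 1.273 1.986 81.025
4 0.866 0.918 93.596
final: 93.596 2.885

Arc 1: start y=3.800, vy=10.370 → t=2.435, apex=9.287, x_land=35.354, impact vy=-13.491
  bounce: vy ← 0.68·13.491 = 9.174
Arc 2: start y=0.000, vy=9.174 → t=1.872, apex=4.294, x_land=62.539, impact vy=-9.174
  bounce: vy ← 0.68·9.174 = 6.238
Arc 3: start y=0.000, vy=6.238 → t=1.273, apex=1.986, x_land=81.025, impact vy=-6.238
  bounce: vy ← 0.68·6.238 = 4.242
Arc 4: start y=0.000, vy=4.242 → t=0.866, apex=0.918, x_land=93.596, impact vy=-4.242
  bounce: vy ← 0.68·4.242 = 2.885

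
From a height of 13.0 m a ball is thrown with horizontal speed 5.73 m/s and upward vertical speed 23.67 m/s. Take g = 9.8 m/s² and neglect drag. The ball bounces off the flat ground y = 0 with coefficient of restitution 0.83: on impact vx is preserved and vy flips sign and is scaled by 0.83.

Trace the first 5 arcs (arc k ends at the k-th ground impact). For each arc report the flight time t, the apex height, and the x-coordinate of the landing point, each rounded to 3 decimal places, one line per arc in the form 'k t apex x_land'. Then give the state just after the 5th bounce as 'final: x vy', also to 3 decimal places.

Arc 1: start y=13.000, vy=23.670 → t=5.329, apex=41.585, x_land=30.532, impact vy=-28.549
  bounce: vy ← 0.83·28.549 = 23.696
Arc 2: start y=0.000, vy=23.696 → t=4.836, apex=28.648, x_land=58.242, impact vy=-23.696
  bounce: vy ← 0.83·23.696 = 19.668
Arc 3: start y=0.000, vy=19.668 → t=4.014, apex=19.736, x_land=81.241, impact vy=-19.668
  bounce: vy ← 0.83·19.668 = 16.324
Arc 4: start y=0.000, vy=16.324 → t=3.331, apex=13.596, x_land=100.331, impact vy=-16.324
  bounce: vy ← 0.83·16.324 = 13.549
Arc 5: start y=0.000, vy=13.549 → t=2.765, apex=9.366, x_land=116.175, impact vy=-13.549
  bounce: vy ← 0.83·13.549 = 11.246

1 5.329 41.585 30.532
2 4.836 28.648 58.242
3 4.014 19.736 81.241
4 3.331 13.596 100.331
5 2.765 9.366 116.175
final: 116.175 11.246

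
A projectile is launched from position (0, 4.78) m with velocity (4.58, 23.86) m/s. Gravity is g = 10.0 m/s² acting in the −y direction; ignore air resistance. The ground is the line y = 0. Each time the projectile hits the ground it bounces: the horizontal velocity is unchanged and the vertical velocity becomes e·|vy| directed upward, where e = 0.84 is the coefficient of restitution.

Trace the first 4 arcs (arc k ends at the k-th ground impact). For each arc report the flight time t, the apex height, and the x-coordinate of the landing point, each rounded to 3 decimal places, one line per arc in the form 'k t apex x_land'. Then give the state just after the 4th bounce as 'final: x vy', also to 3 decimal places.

1 4.965 33.245 22.738
2 4.332 23.458 42.578
3 3.639 16.552 59.244
4 3.057 11.679 73.244
final: 73.244 12.838

Arc 1: start y=4.780, vy=23.860 → t=4.965, apex=33.245, x_land=22.738, impact vy=-25.786
  bounce: vy ← 0.84·25.786 = 21.660
Arc 2: start y=0.000, vy=21.660 → t=4.332, apex=23.458, x_land=42.578, impact vy=-21.660
  bounce: vy ← 0.84·21.660 = 18.194
Arc 3: start y=0.000, vy=18.194 → t=3.639, apex=16.552, x_land=59.244, impact vy=-18.194
  bounce: vy ← 0.84·18.194 = 15.283
Arc 4: start y=0.000, vy=15.283 → t=3.057, apex=11.679, x_land=73.244, impact vy=-15.283
  bounce: vy ← 0.84·15.283 = 12.838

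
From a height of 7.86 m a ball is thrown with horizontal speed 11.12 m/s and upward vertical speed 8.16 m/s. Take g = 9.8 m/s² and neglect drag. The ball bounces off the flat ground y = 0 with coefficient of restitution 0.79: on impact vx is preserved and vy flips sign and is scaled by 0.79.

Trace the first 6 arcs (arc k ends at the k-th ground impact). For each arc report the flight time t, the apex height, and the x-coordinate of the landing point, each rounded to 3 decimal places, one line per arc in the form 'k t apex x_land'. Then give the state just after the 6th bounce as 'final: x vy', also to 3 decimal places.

1 2.348 11.257 26.114
2 2.395 7.026 52.744
3 1.892 4.385 73.782
4 1.495 2.736 90.403
5 1.181 1.708 103.532
6 0.933 1.066 113.905
final: 113.905 3.611

Arc 1: start y=7.860, vy=8.160 → t=2.348, apex=11.257, x_land=26.114, impact vy=-14.854
  bounce: vy ← 0.79·14.854 = 11.735
Arc 2: start y=0.000, vy=11.735 → t=2.395, apex=7.026, x_land=52.744, impact vy=-11.735
  bounce: vy ← 0.79·11.735 = 9.270
Arc 3: start y=0.000, vy=9.270 → t=1.892, apex=4.385, x_land=73.782, impact vy=-9.270
  bounce: vy ← 0.79·9.270 = 7.324
Arc 4: start y=0.000, vy=7.324 → t=1.495, apex=2.736, x_land=90.403, impact vy=-7.324
  bounce: vy ← 0.79·7.324 = 5.786
Arc 5: start y=0.000, vy=5.786 → t=1.181, apex=1.708, x_land=103.532, impact vy=-5.786
  bounce: vy ← 0.79·5.786 = 4.571
Arc 6: start y=0.000, vy=4.571 → t=0.933, apex=1.066, x_land=113.905, impact vy=-4.571
  bounce: vy ← 0.79·4.571 = 3.611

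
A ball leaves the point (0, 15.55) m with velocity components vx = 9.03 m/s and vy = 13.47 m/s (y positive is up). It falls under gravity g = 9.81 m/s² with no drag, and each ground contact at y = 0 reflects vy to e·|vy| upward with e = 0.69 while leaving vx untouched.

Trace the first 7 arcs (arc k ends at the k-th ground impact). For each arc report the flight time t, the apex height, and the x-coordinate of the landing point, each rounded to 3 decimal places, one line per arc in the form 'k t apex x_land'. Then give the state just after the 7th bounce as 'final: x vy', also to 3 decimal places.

Arc 1: start y=15.550, vy=13.470 → t=3.622, apex=24.798, x_land=32.703, impact vy=-22.057
  bounce: vy ← 0.69·22.057 = 15.220
Arc 2: start y=0.000, vy=15.220 → t=3.103, apex=11.806, x_land=60.722, impact vy=-15.220
  bounce: vy ← 0.69·15.220 = 10.502
Arc 3: start y=0.000, vy=10.502 → t=2.141, apex=5.621, x_land=80.055, impact vy=-10.502
  bounce: vy ← 0.69·10.502 = 7.246
Arc 4: start y=0.000, vy=7.246 → t=1.477, apex=2.676, x_land=93.395, impact vy=-7.246
  bounce: vy ← 0.69·7.246 = 5.000
Arc 5: start y=0.000, vy=5.000 → t=1.019, apex=1.274, x_land=102.599, impact vy=-5.000
  bounce: vy ← 0.69·5.000 = 3.450
Arc 6: start y=0.000, vy=3.450 → t=0.703, apex=0.607, x_land=108.950, impact vy=-3.450
  bounce: vy ← 0.69·3.450 = 2.380
Arc 7: start y=0.000, vy=2.380 → t=0.485, apex=0.289, x_land=113.333, impact vy=-2.380
  bounce: vy ← 0.69·2.380 = 1.642

1 3.622 24.798 32.703
2 3.103 11.806 60.722
3 2.141 5.621 80.055
4 1.477 2.676 93.395
5 1.019 1.274 102.599
6 0.703 0.607 108.950
7 0.485 0.289 113.333
final: 113.333 1.642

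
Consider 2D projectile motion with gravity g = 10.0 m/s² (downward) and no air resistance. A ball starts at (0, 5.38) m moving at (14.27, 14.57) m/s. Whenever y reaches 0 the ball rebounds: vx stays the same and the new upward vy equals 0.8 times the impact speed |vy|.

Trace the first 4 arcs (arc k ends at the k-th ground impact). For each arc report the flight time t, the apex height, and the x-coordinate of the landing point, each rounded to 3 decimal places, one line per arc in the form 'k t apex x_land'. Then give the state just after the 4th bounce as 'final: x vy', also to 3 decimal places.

Arc 1: start y=5.380, vy=14.570 → t=3.246, apex=15.994, x_land=46.314, impact vy=-17.885
  bounce: vy ← 0.8·17.885 = 14.308
Arc 2: start y=0.000, vy=14.308 → t=2.862, apex=10.236, x_land=87.150, impact vy=-14.308
  bounce: vy ← 0.8·14.308 = 11.447
Arc 3: start y=0.000, vy=11.447 → t=2.289, apex=6.551, x_land=119.818, impact vy=-11.447
  bounce: vy ← 0.8·11.447 = 9.157
Arc 4: start y=0.000, vy=9.157 → t=1.831, apex=4.193, x_land=145.953, impact vy=-9.157
  bounce: vy ← 0.8·9.157 = 7.326

1 3.246 15.994 46.314
2 2.862 10.236 87.150
3 2.289 6.551 119.818
4 1.831 4.193 145.953
final: 145.953 7.326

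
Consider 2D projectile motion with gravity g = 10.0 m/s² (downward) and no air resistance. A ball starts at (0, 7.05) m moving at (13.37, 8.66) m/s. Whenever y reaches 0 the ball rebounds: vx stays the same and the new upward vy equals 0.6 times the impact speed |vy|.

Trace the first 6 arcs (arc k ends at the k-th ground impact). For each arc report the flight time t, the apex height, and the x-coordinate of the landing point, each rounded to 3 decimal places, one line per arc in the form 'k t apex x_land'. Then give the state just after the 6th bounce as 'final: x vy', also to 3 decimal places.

Arc 1: start y=7.050, vy=8.660 → t=2.336, apex=10.800, x_land=31.228, impact vy=-14.697
  bounce: vy ← 0.6·14.697 = 8.818
Arc 2: start y=0.000, vy=8.818 → t=1.764, apex=3.888, x_land=54.808, impact vy=-8.818
  bounce: vy ← 0.6·8.818 = 5.291
Arc 3: start y=0.000, vy=5.291 → t=1.058, apex=1.400, x_land=68.955, impact vy=-5.291
  bounce: vy ← 0.6·5.291 = 3.175
Arc 4: start y=0.000, vy=3.175 → t=0.635, apex=0.504, x_land=77.444, impact vy=-3.175
  bounce: vy ← 0.6·3.175 = 1.905
Arc 5: start y=0.000, vy=1.905 → t=0.381, apex=0.181, x_land=82.537, impact vy=-1.905
  bounce: vy ← 0.6·1.905 = 1.143
Arc 6: start y=0.000, vy=1.143 → t=0.229, apex=0.065, x_land=85.593, impact vy=-1.143
  bounce: vy ← 0.6·1.143 = 0.686

1 2.336 10.800 31.228
2 1.764 3.888 54.808
3 1.058 1.400 68.955
4 0.635 0.504 77.444
5 0.381 0.181 82.537
6 0.229 0.065 85.593
final: 85.593 0.686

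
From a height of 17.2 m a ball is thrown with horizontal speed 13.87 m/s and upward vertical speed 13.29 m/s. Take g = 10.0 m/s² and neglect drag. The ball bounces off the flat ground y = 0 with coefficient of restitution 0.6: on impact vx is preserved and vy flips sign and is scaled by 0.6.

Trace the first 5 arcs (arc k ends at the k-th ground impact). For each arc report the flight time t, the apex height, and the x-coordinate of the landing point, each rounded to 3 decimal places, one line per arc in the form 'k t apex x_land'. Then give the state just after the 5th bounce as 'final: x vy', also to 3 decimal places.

Arc 1: start y=17.200, vy=13.290 → t=3.611, apex=26.031, x_land=50.081, impact vy=-22.817
  bounce: vy ← 0.6·22.817 = 13.690
Arc 2: start y=0.000, vy=13.690 → t=2.738, apex=9.371, x_land=88.058, impact vy=-13.690
  bounce: vy ← 0.6·13.690 = 8.214
Arc 3: start y=0.000, vy=8.214 → t=1.643, apex=3.374, x_land=110.844, impact vy=-8.214
  bounce: vy ← 0.6·8.214 = 4.929
Arc 4: start y=0.000, vy=4.929 → t=0.986, apex=1.215, x_land=124.515, impact vy=-4.929
  bounce: vy ← 0.6·4.929 = 2.957
Arc 5: start y=0.000, vy=2.957 → t=0.591, apex=0.437, x_land=132.718, impact vy=-2.957
  bounce: vy ← 0.6·2.957 = 1.774

1 3.611 26.031 50.081
2 2.738 9.371 88.058
3 1.643 3.374 110.844
4 0.986 1.215 124.515
5 0.591 0.437 132.718
final: 132.718 1.774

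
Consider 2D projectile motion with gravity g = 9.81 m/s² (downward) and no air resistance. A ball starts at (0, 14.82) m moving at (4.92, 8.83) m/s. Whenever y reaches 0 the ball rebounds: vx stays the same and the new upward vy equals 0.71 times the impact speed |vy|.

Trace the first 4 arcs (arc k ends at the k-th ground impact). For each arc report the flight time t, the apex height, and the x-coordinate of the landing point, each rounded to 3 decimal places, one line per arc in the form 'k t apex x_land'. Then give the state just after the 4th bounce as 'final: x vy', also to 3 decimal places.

1 2.858 18.794 14.059
2 2.780 9.474 27.735
3 1.973 4.776 37.444
4 1.401 2.408 44.338
final: 44.338 4.880

Arc 1: start y=14.820, vy=8.830 → t=2.858, apex=18.794, x_land=14.059, impact vy=-19.203
  bounce: vy ← 0.71·19.203 = 13.634
Arc 2: start y=0.000, vy=13.634 → t=2.780, apex=9.474, x_land=27.735, impact vy=-13.634
  bounce: vy ← 0.71·13.634 = 9.680
Arc 3: start y=0.000, vy=9.680 → t=1.973, apex=4.776, x_land=37.444, impact vy=-9.680
  bounce: vy ← 0.71·9.680 = 6.873
Arc 4: start y=0.000, vy=6.873 → t=1.401, apex=2.408, x_land=44.338, impact vy=-6.873
  bounce: vy ← 0.71·6.873 = 4.880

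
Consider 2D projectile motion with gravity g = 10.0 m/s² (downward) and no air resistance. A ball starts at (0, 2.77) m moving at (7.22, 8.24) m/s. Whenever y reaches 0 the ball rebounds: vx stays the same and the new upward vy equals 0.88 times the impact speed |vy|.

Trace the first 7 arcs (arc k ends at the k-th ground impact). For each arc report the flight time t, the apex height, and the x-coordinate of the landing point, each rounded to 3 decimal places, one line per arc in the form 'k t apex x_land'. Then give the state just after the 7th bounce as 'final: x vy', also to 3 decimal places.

Arc 1: start y=2.770, vy=8.240 → t=1.934, apex=6.165, x_land=13.966, impact vy=-11.104
  bounce: vy ← 0.88·11.104 = 9.771
Arc 2: start y=0.000, vy=9.771 → t=1.954, apex=4.774, x_land=28.076, impact vy=-9.771
  bounce: vy ← 0.88·9.771 = 8.599
Arc 3: start y=0.000, vy=8.599 → t=1.720, apex=3.697, x_land=40.493, impact vy=-8.599
  bounce: vy ← 0.88·8.599 = 7.567
Arc 4: start y=0.000, vy=7.567 → t=1.513, apex=2.863, x_land=51.420, impact vy=-7.567
  bounce: vy ← 0.88·7.567 = 6.659
Arc 5: start y=0.000, vy=6.659 → t=1.332, apex=2.217, x_land=61.036, impact vy=-6.659
  bounce: vy ← 0.88·6.659 = 5.860
Arc 6: start y=0.000, vy=5.860 → t=1.172, apex=1.717, x_land=69.497, impact vy=-5.860
  bounce: vy ← 0.88·5.860 = 5.157
Arc 7: start y=0.000, vy=5.157 → t=1.031, apex=1.330, x_land=76.944, impact vy=-5.157
  bounce: vy ← 0.88·5.157 = 4.538

1 1.934 6.165 13.966
2 1.954 4.774 28.076
3 1.720 3.697 40.493
4 1.513 2.863 51.420
5 1.332 2.217 61.036
6 1.172 1.717 69.497
7 1.031 1.330 76.944
final: 76.944 4.538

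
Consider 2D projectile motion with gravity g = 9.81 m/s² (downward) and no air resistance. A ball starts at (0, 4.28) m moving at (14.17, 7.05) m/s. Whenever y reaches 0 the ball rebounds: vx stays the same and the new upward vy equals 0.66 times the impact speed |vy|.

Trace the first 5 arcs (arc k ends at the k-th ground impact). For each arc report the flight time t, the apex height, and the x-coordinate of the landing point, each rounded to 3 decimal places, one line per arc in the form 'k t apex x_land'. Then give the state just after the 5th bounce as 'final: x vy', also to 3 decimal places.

1 1.897 6.813 26.884
2 1.556 2.968 48.928
3 1.027 1.293 63.478
4 0.678 0.563 73.080
5 0.447 0.245 79.418
final: 79.418 1.448

Arc 1: start y=4.280, vy=7.050 → t=1.897, apex=6.813, x_land=26.884, impact vy=-11.562
  bounce: vy ← 0.66·11.562 = 7.631
Arc 2: start y=0.000, vy=7.631 → t=1.556, apex=2.968, x_land=48.928, impact vy=-7.631
  bounce: vy ← 0.66·7.631 = 5.036
Arc 3: start y=0.000, vy=5.036 → t=1.027, apex=1.293, x_land=63.478, impact vy=-5.036
  bounce: vy ← 0.66·5.036 = 3.324
Arc 4: start y=0.000, vy=3.324 → t=0.678, apex=0.563, x_land=73.080, impact vy=-3.324
  bounce: vy ← 0.66·3.324 = 2.194
Arc 5: start y=0.000, vy=2.194 → t=0.447, apex=0.245, x_land=79.418, impact vy=-2.194
  bounce: vy ← 0.66·2.194 = 1.448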